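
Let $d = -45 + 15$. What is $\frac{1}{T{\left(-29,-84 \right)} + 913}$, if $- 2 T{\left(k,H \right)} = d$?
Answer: $\frac{1}{928} \approx 0.0010776$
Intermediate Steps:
$d = -30$
$T{\left(k,H \right)} = 15$ ($T{\left(k,H \right)} = \left(- \frac{1}{2}\right) \left(-30\right) = 15$)
$\frac{1}{T{\left(-29,-84 \right)} + 913} = \frac{1}{15 + 913} = \frac{1}{928}$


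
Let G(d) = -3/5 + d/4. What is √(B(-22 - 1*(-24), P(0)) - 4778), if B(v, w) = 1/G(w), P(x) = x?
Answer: I*√43017/3 ≈ 69.135*I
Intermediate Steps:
G(d) = -⅗ + d/4 (G(d) = -3*⅕ + d*(¼) = -⅗ + d/4)
B(v, w) = 1/(-⅗ + w/4)
√(B(-22 - 1*(-24), P(0)) - 4778) = √(20/(-12 + 5*0) - 4778) = √(20/(-12 + 0) - 4778) = √(20/(-12) - 4778) = √(20*(-1/12) - 4778) = √(-5/3 - 4778) = √(-14339/3) = I*√43017/3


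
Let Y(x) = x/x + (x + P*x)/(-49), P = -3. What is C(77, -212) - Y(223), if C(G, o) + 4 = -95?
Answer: -5346/49 ≈ -109.10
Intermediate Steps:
C(G, o) = -99 (C(G, o) = -4 - 95 = -99)
Y(x) = 1 + 2*x/49 (Y(x) = x/x + (x - 3*x)/(-49) = 1 - 2*x*(-1/49) = 1 + 2*x/49)
C(77, -212) - Y(223) = -99 - (1 + (2/49)*223) = -99 - (1 + 446/49) = -99 - 1*495/49 = -99 - 495/49 = -5346/49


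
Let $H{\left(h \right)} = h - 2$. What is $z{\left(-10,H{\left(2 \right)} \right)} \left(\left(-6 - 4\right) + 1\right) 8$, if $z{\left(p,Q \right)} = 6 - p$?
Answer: $-1152$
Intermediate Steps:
$H{\left(h \right)} = -2 + h$ ($H{\left(h \right)} = h - 2 = -2 + h$)
$z{\left(-10,H{\left(2 \right)} \right)} \left(\left(-6 - 4\right) + 1\right) 8 = \left(6 - -10\right) \left(\left(-6 - 4\right) + 1\right) 8 = \left(6 + 10\right) \left(-10 + 1\right) 8 = 16 \left(-9\right) 8 = \left(-144\right) 8 = -1152$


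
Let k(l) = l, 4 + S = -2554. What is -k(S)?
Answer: 2558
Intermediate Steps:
S = -2558 (S = -4 - 2554 = -2558)
-k(S) = -1*(-2558) = 2558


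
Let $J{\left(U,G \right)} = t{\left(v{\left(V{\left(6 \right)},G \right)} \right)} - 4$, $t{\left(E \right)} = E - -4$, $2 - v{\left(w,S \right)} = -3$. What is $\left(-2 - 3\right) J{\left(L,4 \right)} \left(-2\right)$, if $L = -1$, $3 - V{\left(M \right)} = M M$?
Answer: $50$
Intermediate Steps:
$V{\left(M \right)} = 3 - M^{2}$ ($V{\left(M \right)} = 3 - M M = 3 - M^{2}$)
$v{\left(w,S \right)} = 5$ ($v{\left(w,S \right)} = 2 - -3 = 2 + 3 = 5$)
$t{\left(E \right)} = 4 + E$ ($t{\left(E \right)} = E + 4 = 4 + E$)
$J{\left(U,G \right)} = 5$ ($J{\left(U,G \right)} = \left(4 + 5\right) - 4 = 9 - 4 = 5$)
$\left(-2 - 3\right) J{\left(L,4 \right)} \left(-2\right) = \left(-2 - 3\right) 5 \left(-2\right) = \left(-2 - 3\right) \left(-10\right) = \left(-5\right) \left(-10\right) = 50$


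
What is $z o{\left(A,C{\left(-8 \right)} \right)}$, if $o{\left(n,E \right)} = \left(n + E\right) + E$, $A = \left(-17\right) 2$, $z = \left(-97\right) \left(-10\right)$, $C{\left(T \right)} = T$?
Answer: $-48500$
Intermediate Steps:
$z = 970$
$A = -34$
$o{\left(n,E \right)} = n + 2 E$ ($o{\left(n,E \right)} = \left(E + n\right) + E = n + 2 E$)
$z o{\left(A,C{\left(-8 \right)} \right)} = 970 \left(-34 + 2 \left(-8\right)\right) = 970 \left(-34 - 16\right) = 970 \left(-50\right) = -48500$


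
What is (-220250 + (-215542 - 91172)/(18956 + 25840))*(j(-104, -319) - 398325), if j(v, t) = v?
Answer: 655191636100551/7466 ≈ 8.7757e+10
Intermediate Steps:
(-220250 + (-215542 - 91172)/(18956 + 25840))*(j(-104, -319) - 398325) = (-220250 + (-215542 - 91172)/(18956 + 25840))*(-104 - 398325) = (-220250 - 306714/44796)*(-398429) = (-220250 - 306714*1/44796)*(-398429) = (-220250 - 51119/7466)*(-398429) = -1644437619/7466*(-398429) = 655191636100551/7466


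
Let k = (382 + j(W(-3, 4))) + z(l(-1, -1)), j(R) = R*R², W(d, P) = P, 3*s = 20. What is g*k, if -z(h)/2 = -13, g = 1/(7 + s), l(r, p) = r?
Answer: 1416/41 ≈ 34.537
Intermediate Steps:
s = 20/3 (s = (⅓)*20 = 20/3 ≈ 6.6667)
j(R) = R³
g = 3/41 (g = 1/(7 + 20/3) = 1/(41/3) = 3/41 ≈ 0.073171)
z(h) = 26 (z(h) = -2*(-13) = 26)
k = 472 (k = (382 + 4³) + 26 = (382 + 64) + 26 = 446 + 26 = 472)
g*k = (3/41)*472 = 1416/41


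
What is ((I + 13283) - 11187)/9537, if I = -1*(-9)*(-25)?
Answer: 1871/9537 ≈ 0.19618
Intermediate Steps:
I = -225 (I = 9*(-25) = -225)
((I + 13283) - 11187)/9537 = ((-225 + 13283) - 11187)/9537 = (13058 - 11187)*(1/9537) = 1871*(1/9537) = 1871/9537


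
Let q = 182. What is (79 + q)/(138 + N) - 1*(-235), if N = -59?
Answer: 18826/79 ≈ 238.30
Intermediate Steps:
(79 + q)/(138 + N) - 1*(-235) = (79 + 182)/(138 - 59) - 1*(-235) = 261/79 + 235 = 18826/79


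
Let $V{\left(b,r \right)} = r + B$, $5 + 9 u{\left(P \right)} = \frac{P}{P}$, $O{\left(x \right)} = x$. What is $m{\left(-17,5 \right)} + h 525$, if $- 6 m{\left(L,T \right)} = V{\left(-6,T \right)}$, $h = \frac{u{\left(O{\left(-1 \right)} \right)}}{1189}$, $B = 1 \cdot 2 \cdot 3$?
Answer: $- \frac{14479}{7134} \approx -2.0296$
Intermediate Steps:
$u{\left(P \right)} = - \frac{4}{9}$ ($u{\left(P \right)} = - \frac{5}{9} + \frac{P \frac{1}{P}}{9} = - \frac{5}{9} + \frac{1}{9} \cdot 1 = - \frac{5}{9} + \frac{1}{9} = - \frac{4}{9}$)
$B = 6$ ($B = 2 \cdot 3 = 6$)
$h = - \frac{4}{10701}$ ($h = - \frac{4}{9 \cdot 1189} = \left(- \frac{4}{9}\right) \frac{1}{1189} = - \frac{4}{10701} \approx -0.0003738$)
$V{\left(b,r \right)} = 6 + r$ ($V{\left(b,r \right)} = r + 6 = 6 + r$)
$m{\left(L,T \right)} = -1 - \frac{T}{6}$ ($m{\left(L,T \right)} = - \frac{6 + T}{6} = -1 - \frac{T}{6}$)
$m{\left(-17,5 \right)} + h 525 = \left(-1 - \frac{5}{6}\right) - \frac{700}{3567} = - \frac{11}{6} - \frac{700}{3567} = - \frac{14479}{7134}$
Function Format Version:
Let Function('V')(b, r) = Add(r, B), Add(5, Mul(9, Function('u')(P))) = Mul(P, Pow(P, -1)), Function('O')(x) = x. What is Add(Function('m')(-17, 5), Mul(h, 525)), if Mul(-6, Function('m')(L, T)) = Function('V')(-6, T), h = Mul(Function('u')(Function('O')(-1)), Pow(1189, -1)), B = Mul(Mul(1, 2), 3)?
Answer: Rational(-14479, 7134) ≈ -2.0296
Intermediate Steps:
Function('u')(P) = Rational(-4, 9) (Function('u')(P) = Add(Rational(-5, 9), Mul(Rational(1, 9), Mul(P, Pow(P, -1)))) = Add(Rational(-5, 9), Mul(Rational(1, 9), 1)) = Add(Rational(-5, 9), Rational(1, 9)) = Rational(-4, 9))
B = 6 (B = Mul(2, 3) = 6)
h = Rational(-4, 10701) (h = Mul(Rational(-4, 9), Pow(1189, -1)) = Mul(Rational(-4, 9), Rational(1, 1189)) = Rational(-4, 10701) ≈ -0.00037380)
Function('V')(b, r) = Add(6, r) (Function('V')(b, r) = Add(r, 6) = Add(6, r))
Function('m')(L, T) = Add(-1, Mul(Rational(-1, 6), T)) (Function('m')(L, T) = Mul(Rational(-1, 6), Add(6, T)) = Add(-1, Mul(Rational(-1, 6), T)))
Add(Function('m')(-17, 5), Mul(h, 525)) = Add(Add(-1, Mul(Rational(-1, 6), 5)), Mul(Rational(-4, 10701), 525)) = Add(Add(-1, Rational(-5, 6)), Rational(-700, 3567)) = Add(Rational(-11, 6), Rational(-700, 3567)) = Rational(-14479, 7134)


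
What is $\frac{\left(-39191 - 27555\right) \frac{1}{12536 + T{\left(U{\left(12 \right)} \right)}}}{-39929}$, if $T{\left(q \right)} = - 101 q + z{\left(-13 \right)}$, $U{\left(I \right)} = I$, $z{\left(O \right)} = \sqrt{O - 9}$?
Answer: $\frac{377915852}{2560107688571} - \frac{33373 i \sqrt{22}}{2560107688571} \approx 0.00014762 - 6.1143 \cdot 10^{-8} i$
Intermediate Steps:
$z{\left(O \right)} = \sqrt{-9 + O}$
$T{\left(q \right)} = - 101 q + i \sqrt{22}$ ($T{\left(q \right)} = - 101 q + \sqrt{-9 - 13} = - 101 q + \sqrt{-22} = - 101 q + i \sqrt{22}$)
$\frac{\left(-39191 - 27555\right) \frac{1}{12536 + T{\left(U{\left(12 \right)} \right)}}}{-39929} = \frac{\left(-39191 - 27555\right) \frac{1}{12536 + \left(\left(-101\right) 12 + i \sqrt{22}\right)}}{-39929} = - \frac{66746}{12536 - \left(1212 - i \sqrt{22}\right)} \left(- \frac{1}{39929}\right) = - \frac{66746}{11324 + i \sqrt{22}} \left(- \frac{1}{39929}\right) = \frac{66746}{39929 \left(11324 + i \sqrt{22}\right)}$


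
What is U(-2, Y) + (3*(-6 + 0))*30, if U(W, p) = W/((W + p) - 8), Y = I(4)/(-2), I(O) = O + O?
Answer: -3779/7 ≈ -539.86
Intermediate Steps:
I(O) = 2*O
Y = -4 (Y = (2*4)/(-2) = 8*(-½) = -4)
U(W, p) = W/(-8 + W + p)
U(-2, Y) + (3*(-6 + 0))*30 = -2/(-8 - 2 - 4) + (3*(-6 + 0))*30 = -2/(-14) + (3*(-6))*30 = -2*(-1/14) - 18*30 = ⅐ - 540 = -3779/7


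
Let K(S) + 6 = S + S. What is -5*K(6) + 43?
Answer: 13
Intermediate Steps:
K(S) = -6 + 2*S (K(S) = -6 + (S + S) = -6 + 2*S)
-5*K(6) + 43 = -5*(-6 + 2*6) + 43 = -5*(-6 + 12) + 43 = -5*6 + 43 = -30 + 43 = 13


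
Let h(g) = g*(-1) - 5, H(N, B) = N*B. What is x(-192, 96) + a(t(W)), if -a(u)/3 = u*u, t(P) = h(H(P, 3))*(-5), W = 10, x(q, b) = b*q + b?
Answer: -110211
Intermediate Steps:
x(q, b) = b + b*q
H(N, B) = B*N
h(g) = -5 - g (h(g) = -g - 5 = -5 - g)
t(P) = 25 + 15*P (t(P) = (-5 - 3*P)*(-5) = 25 + 15*P)
a(u) = -3*u² (a(u) = -3*u*u = -3*u²)
x(-192, 96) + a(t(W)) = 96*(1 - 192) - 3*(25 + 15*10)² = 96*(-191) - 3*(25 + 150)² = -18336 - 3*175² = -18336 - 3*30625 = -18336 - 91875 = -110211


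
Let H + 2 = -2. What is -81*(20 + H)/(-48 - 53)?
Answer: 1296/101 ≈ 12.832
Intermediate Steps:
H = -4 (H = -2 - 2 = -4)
-81*(20 + H)/(-48 - 53) = -81*(20 - 4)/(-48 - 53) = -1296/(-101) = -1296*(-1)/101 = -81*(-16/101) = 1296/101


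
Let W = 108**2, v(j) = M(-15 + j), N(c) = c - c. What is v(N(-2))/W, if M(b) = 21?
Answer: 7/3888 ≈ 0.0018004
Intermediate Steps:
N(c) = 0
v(j) = 21
W = 11664
v(N(-2))/W = 21/11664 = 21*(1/11664) = 7/3888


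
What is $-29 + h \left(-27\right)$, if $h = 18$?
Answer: $-515$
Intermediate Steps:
$-29 + h \left(-27\right) = -29 + 18 \left(-27\right) = -29 - 486 = -515$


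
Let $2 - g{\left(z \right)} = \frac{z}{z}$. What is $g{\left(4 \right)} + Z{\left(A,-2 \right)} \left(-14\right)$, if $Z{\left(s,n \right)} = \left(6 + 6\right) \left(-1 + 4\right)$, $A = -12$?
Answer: $-503$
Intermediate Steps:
$g{\left(z \right)} = 1$ ($g{\left(z \right)} = 2 - \frac{z}{z} = 2 - 1 = 1$)
$Z{\left(s,n \right)} = 36$ ($Z{\left(s,n \right)} = 12 \cdot 3 = 36$)
$g{\left(4 \right)} + Z{\left(A,-2 \right)} \left(-14\right) = 1 + 36 \left(-14\right) = 1 - 504 = -503$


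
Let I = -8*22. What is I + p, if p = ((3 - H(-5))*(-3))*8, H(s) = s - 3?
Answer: -440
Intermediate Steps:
H(s) = -3 + s
p = -264 (p = ((3 - (-3 - 5))*(-3))*8 = ((3 - 1*(-8))*(-3))*8 = ((3 + 8)*(-3))*8 = (11*(-3))*8 = -33*8 = -264)
I = -176
I + p = -176 - 264 = -440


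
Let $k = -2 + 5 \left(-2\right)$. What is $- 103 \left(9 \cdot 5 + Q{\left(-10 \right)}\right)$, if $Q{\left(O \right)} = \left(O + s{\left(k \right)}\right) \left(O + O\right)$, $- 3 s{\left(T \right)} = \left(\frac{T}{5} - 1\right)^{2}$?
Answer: $- \frac{497593}{15} \approx -33173.0$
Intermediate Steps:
$k = -12$ ($k = -2 - 10 = -12$)
$s{\left(T \right)} = - \frac{\left(-1 + \frac{T}{5}\right)^{2}}{3}$ ($s{\left(T \right)} = - \frac{\left(\frac{T}{5} - 1\right)^{2}}{3} = - \frac{\left(-1 + \frac{T}{5}\right)^{2}}{3}$)
$Q{\left(O \right)} = 2 O \left(- \frac{289}{75} + O\right)$ ($Q{\left(O \right)} = \left(O - \frac{\left(-5 - 12\right)^{2}}{75}\right) \left(O + O\right) = \left(O - \frac{\left(-17\right)^{2}}{75}\right) 2 O = \left(O - \frac{289}{75}\right) 2 O = \left(- \frac{289}{75} + O\right) 2 O = 2 O \left(- \frac{289}{75} + O\right)$)
$- 103 \left(9 \cdot 5 + Q{\left(-10 \right)}\right) = - 103 \left(9 \cdot 5 + \frac{2}{75} \left(-10\right) \left(-289 + 75 \left(-10\right)\right)\right) = - 103 \left(45 + \frac{2}{75} \left(-10\right) \left(-289 - 750\right)\right) = - 103 \left(45 + \frac{2}{75} \left(-10\right) \left(-1039\right)\right) = - 103 \left(45 + \frac{4156}{15}\right) = \left(-103\right) \frac{4831}{15} = - \frac{497593}{15}$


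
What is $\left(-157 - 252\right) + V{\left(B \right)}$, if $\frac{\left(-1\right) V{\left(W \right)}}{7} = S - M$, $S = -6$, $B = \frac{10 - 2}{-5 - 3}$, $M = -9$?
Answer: $-430$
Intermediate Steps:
$B = -1$ ($B = \frac{8}{-8} = 8 \left(- \frac{1}{8}\right) = -1$)
$V{\left(W \right)} = -21$ ($V{\left(W \right)} = - 7 \left(-6 - -9\right) = - 7 \left(-6 + 9\right) = \left(-7\right) 3 = -21$)
$\left(-157 - 252\right) + V{\left(B \right)} = \left(-157 - 252\right) - 21 = -409 - 21 = -430$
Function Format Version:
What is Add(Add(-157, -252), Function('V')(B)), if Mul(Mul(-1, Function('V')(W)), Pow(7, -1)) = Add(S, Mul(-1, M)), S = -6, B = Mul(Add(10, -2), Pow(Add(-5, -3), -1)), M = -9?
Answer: -430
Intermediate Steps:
B = -1 (B = Mul(8, Pow(-8, -1)) = Mul(8, Rational(-1, 8)) = -1)
Function('V')(W) = -21 (Function('V')(W) = Mul(-7, Add(-6, Mul(-1, -9))) = Mul(-7, Add(-6, 9)) = Mul(-7, 3) = -21)
Add(Add(-157, -252), Function('V')(B)) = Add(Add(-157, -252), -21) = Add(-409, -21) = -430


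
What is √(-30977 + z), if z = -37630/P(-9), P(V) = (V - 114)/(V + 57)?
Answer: I*√27387057/41 ≈ 127.64*I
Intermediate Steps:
P(V) = (-114 + V)/(57 + V)
z = 602080/41 (z = -37630*(57 - 9)/(-114 - 9) = -37630/(-123/48) = -37630/((1/48)*(-123)) = -37630/(-41/16) = -37630*(-16/41) = 602080/41 ≈ 14685.)
√(-30977 + z) = √(-30977 + 602080/41) = √(-667977/41) = I*√27387057/41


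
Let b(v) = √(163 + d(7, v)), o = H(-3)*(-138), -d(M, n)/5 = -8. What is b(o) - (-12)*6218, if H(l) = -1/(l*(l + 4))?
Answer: 74616 + √203 ≈ 74630.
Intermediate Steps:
d(M, n) = 40 (d(M, n) = -5*(-8) = 40)
H(l) = -1/(l*(4 + l))
o = -46 (o = -1/(-3*(4 - 3))*(-138) = -1*(-⅓)/1*(-138) = -1*(-⅓)*1*(-138) = (⅓)*(-138) = -46)
b(v) = √203 (b(v) = √(163 + 40) = √203)
b(o) - (-12)*6218 = √203 - (-12)*6218 = √203 - 1*(-74616) = √203 + 74616 = 74616 + √203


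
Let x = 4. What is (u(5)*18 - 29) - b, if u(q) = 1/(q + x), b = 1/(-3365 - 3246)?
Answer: -178496/6611 ≈ -27.000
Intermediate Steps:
b = -1/6611 (b = 1/(-6611) = -1/6611 ≈ -0.00015126)
u(q) = 1/(4 + q) (u(q) = 1/(q + 4) = 1/(4 + q))
(u(5)*18 - 29) - b = (18/(4 + 5) - 29) - 1*(-1/6611) = (18/9 - 29) + 1/6611 = ((⅑)*18 - 29) + 1/6611 = (2 - 29) + 1/6611 = -27 + 1/6611 = -178496/6611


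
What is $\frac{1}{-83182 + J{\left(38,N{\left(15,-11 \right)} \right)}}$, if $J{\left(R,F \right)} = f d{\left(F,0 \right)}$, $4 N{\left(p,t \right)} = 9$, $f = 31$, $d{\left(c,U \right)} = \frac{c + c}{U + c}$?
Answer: $- \frac{1}{83120} \approx -1.2031 \cdot 10^{-5}$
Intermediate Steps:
$d{\left(c,U \right)} = \frac{2 c}{U + c}$
$N{\left(p,t \right)} = \frac{9}{4}$ ($N{\left(p,t \right)} = \frac{1}{4} \cdot 9 = \frac{9}{4}$)
$J{\left(R,F \right)} = 62$ ($J{\left(R,F \right)} = 31 \frac{2 F}{0 + F} = 31 \frac{2 F}{F} = 31 \cdot 2 = 62$)
$\frac{1}{-83182 + J{\left(38,N{\left(15,-11 \right)} \right)}} = \frac{1}{-83182 + 62} = \frac{1}{-83120} = - \frac{1}{83120}$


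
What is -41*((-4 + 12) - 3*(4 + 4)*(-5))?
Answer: -5248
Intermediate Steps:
-41*((-4 + 12) - 3*(4 + 4)*(-5)) = -41*(8 - 24*(-5)) = -41*(8 - 3*(-40)) = -41*(8 + 120) = -41*128 = -5248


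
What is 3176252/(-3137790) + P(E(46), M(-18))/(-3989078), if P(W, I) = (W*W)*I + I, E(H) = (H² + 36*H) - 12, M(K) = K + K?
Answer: 396079828132196/3129222264405 ≈ 126.57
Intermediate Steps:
M(K) = 2*K
E(H) = -12 + H² + 36*H
P(W, I) = I + I*W² (P(W, I) = W²*I + I = I*W² + I = I + I*W²)
3176252/(-3137790) + P(E(46), M(-18))/(-3989078) = 3176252/(-3137790) + ((2*(-18))*(1 + (-12 + 46² + 36*46)²))/(-3989078) = 3176252*(-1/3137790) - 36*(1 + (-12 + 2116 + 1656)²)*(-1/3989078) = -1588126/1568895 - 36*(1 + 3760²)*(-1/3989078) = -1588126/1568895 - 36*(1 + 14137600)*(-1/3989078) = -1588126/1568895 - 36*14137601*(-1/3989078) = -1588126/1568895 - 508953636*(-1/3989078) = -1588126/1568895 + 254476818/1994539 = 396079828132196/3129222264405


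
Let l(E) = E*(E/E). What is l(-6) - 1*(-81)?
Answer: 75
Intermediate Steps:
l(E) = E (l(E) = E*1 = E)
l(-6) - 1*(-81) = -6 - 1*(-81) = -6 + 81 = 75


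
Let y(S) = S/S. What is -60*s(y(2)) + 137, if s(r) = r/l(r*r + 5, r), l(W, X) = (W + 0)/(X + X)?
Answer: 117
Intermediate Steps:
y(S) = 1
l(W, X) = W/(2*X) (l(W, X) = W/((2*X)) = W*(1/(2*X)) = W/(2*X))
s(r) = 2*r²/(5 + r²) (s(r) = r/(((r*r + 5)/(2*r))) = r/(((r² + 5)/(2*r))) = r/(((5 + r²)/(2*r))) = r*(2*r/(5 + r²)) = 2*r²/(5 + r²))
-60*s(y(2)) + 137 = -120*1²/(5 + 1²) + 137 = -120/(5 + 1) + 137 = -120/6 + 137 = -60*⅓ + 137 = -20 + 137 = 117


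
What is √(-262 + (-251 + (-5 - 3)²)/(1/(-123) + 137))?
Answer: I*√2991010474/3370 ≈ 16.229*I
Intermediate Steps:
√(-262 + (-251 + (-5 - 3)²)/(1/(-123) + 137)) = √(-262 + (-251 + (-8)²)/(-1/123 + 137)) = √(-262 + (-251 + 64)/(16850/123)) = √(-262 - 187*123/16850) = √(-262 - 23001/16850) = √(-4437701/16850) = I*√2991010474/3370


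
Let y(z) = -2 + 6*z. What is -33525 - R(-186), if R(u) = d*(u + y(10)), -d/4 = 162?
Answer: -116469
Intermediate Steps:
d = -648 (d = -4*162 = -648)
R(u) = -37584 - 648*u (R(u) = -648*(u + (-2 + 6*10)) = -648*(u + (-2 + 60)) = -648*(u + 58) = -648*(58 + u) = -37584 - 648*u)
-33525 - R(-186) = -33525 - (-37584 - 648*(-186)) = -33525 - (-37584 + 120528) = -33525 - 1*82944 = -33525 - 82944 = -116469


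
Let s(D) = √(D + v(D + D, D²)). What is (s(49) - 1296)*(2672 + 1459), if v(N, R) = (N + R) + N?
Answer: -5353776 + 86751*√6 ≈ -5.1413e+6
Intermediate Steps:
v(N, R) = R + 2*N
s(D) = √(D² + 5*D) (s(D) = √(D + (D² + 2*(D + D))) = √(D + (D² + 2*(2*D))) = √(D + (D² + 4*D)) = √(D² + 5*D))
(s(49) - 1296)*(2672 + 1459) = (√(49*(5 + 49)) - 1296)*(2672 + 1459) = (√(49*54) - 1296)*4131 = (√2646 - 1296)*4131 = (21*√6 - 1296)*4131 = (-1296 + 21*√6)*4131 = -5353776 + 86751*√6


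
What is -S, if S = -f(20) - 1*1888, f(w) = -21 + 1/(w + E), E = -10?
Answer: 18671/10 ≈ 1867.1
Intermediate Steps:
f(w) = -21 + 1/(-10 + w) (f(w) = -21 + 1/(w - 10) = -21 + 1/(-10 + w))
S = -18671/10 (S = -(211 - 21*20)/(-10 + 20) - 1*1888 = -(211 - 420)/10 - 1888 = -(-209)/10 - 1888 = -1*(-209/10) - 1888 = 209/10 - 1888 = -18671/10 ≈ -1867.1)
-S = -1*(-18671/10) = 18671/10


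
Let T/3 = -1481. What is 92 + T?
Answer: -4351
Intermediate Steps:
T = -4443 (T = 3*(-1481) = -4443)
92 + T = 92 - 4443 = -4351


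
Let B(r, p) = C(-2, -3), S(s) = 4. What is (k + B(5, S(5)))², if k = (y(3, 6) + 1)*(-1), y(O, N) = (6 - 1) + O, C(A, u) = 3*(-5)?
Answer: 576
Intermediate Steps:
C(A, u) = -15
y(O, N) = 5 + O
k = -9 (k = ((5 + 3) + 1)*(-1) = (8 + 1)*(-1) = 9*(-1) = -9)
B(r, p) = -15
(k + B(5, S(5)))² = (-9 - 15)² = (-24)² = 576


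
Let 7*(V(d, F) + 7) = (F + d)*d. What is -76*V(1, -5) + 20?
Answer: 4168/7 ≈ 595.43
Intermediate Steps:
V(d, F) = -7 + d*(F + d)/7 (V(d, F) = -7 + ((F + d)*d)/7 = -7 + (d*(F + d))/7 = -7 + d*(F + d)/7)
-76*V(1, -5) + 20 = -76*(-7 + (⅐)*1² + (⅐)*(-5)*1) + 20 = -76*(-7 + (⅐)*1 - 5/7) + 20 = -76*(-7 + ⅐ - 5/7) + 20 = -76*(-53/7) + 20 = 4028/7 + 20 = 4168/7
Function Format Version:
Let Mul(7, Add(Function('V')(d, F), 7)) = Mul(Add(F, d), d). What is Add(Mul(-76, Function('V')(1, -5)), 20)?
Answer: Rational(4168, 7) ≈ 595.43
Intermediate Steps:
Function('V')(d, F) = Add(-7, Mul(Rational(1, 7), d, Add(F, d))) (Function('V')(d, F) = Add(-7, Mul(Rational(1, 7), Mul(Add(F, d), d))) = Add(-7, Mul(Rational(1, 7), Mul(d, Add(F, d)))) = Add(-7, Mul(Rational(1, 7), d, Add(F, d))))
Add(Mul(-76, Function('V')(1, -5)), 20) = Add(Mul(-76, Add(-7, Mul(Rational(1, 7), Pow(1, 2)), Mul(Rational(1, 7), -5, 1))), 20) = Add(Mul(-76, Add(-7, Mul(Rational(1, 7), 1), Rational(-5, 7))), 20) = Add(Mul(-76, Add(-7, Rational(1, 7), Rational(-5, 7))), 20) = Add(Mul(-76, Rational(-53, 7)), 20) = Add(Rational(4028, 7), 20) = Rational(4168, 7)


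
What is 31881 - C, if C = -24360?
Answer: 56241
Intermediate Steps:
31881 - C = 31881 - 1*(-24360) = 31881 + 24360 = 56241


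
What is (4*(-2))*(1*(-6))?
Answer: 48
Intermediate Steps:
(4*(-2))*(1*(-6)) = -8*(-6) = 48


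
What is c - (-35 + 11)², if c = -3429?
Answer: -4005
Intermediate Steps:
c - (-35 + 11)² = -3429 - (-35 + 11)² = -3429 - 1*(-24)² = -3429 - 1*576 = -3429 - 576 = -4005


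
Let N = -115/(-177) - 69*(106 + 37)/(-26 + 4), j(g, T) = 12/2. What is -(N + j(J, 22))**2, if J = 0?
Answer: -25960621129/125316 ≈ -2.0716e+5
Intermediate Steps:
j(g, T) = 6 (j(g, T) = 12*(1/2) = 6)
N = 158999/354 (N = -115*(-1/177) - 69/((-22/143)) = 115/177 - 69/((-22*1/143)) = 115/177 - 69/(-2/13) = 115/177 - 69*(-13/2) = 115/177 + 897/2 = 158999/354 ≈ 449.15)
-(N + j(J, 22))**2 = -(158999/354 + 6)**2 = -(161123/354)**2 = -1*25960621129/125316 = -25960621129/125316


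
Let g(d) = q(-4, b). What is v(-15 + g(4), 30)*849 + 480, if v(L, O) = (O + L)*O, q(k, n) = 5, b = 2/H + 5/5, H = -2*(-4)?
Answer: 509880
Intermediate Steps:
H = 8
b = 5/4 (b = 2/8 + 5/5 = 2*(⅛) + 5*(⅕) = ¼ + 1 = 5/4 ≈ 1.2500)
g(d) = 5
v(L, O) = O*(L + O) (v(L, O) = (L + O)*O = O*(L + O))
v(-15 + g(4), 30)*849 + 480 = (30*((-15 + 5) + 30))*849 + 480 = (30*(-10 + 30))*849 + 480 = (30*20)*849 + 480 = 600*849 + 480 = 509400 + 480 = 509880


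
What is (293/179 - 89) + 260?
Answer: 30902/179 ≈ 172.64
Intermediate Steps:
(293/179 - 89) + 260 = -15638/179 + 260 = 30902/179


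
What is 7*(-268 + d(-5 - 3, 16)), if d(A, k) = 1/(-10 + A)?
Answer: -33775/18 ≈ -1876.4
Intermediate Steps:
7*(-268 + d(-5 - 3, 16)) = 7*(-268 + 1/(-10 + (-5 - 3))) = 7*(-268 + 1/(-10 - 8)) = 7*(-268 + 1/(-18)) = 7*(-268 - 1/18) = 7*(-4825/18) = -33775/18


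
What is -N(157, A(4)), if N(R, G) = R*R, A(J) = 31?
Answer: -24649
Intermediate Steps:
N(R, G) = R**2
-N(157, A(4)) = -1*157**2 = -1*24649 = -24649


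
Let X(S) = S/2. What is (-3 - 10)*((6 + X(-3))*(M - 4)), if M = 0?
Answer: 234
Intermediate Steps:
X(S) = S/2 (X(S) = S*(½) = S/2)
(-3 - 10)*((6 + X(-3))*(M - 4)) = (-3 - 10)*((6 + (½)*(-3))*(0 - 4)) = -13*(6 - 3/2)*(-4) = -117*(-4)/2 = -13*(-18) = 234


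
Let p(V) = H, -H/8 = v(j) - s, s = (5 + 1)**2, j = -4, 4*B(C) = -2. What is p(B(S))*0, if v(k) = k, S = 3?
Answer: 0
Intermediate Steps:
B(C) = -1/2 (B(C) = (1/4)*(-2) = -1/2)
s = 36 (s = 6**2 = 36)
H = 320 (H = -8*(-4 - 1*36) = -8*(-4 - 36) = -8*(-40) = 320)
p(V) = 320
p(B(S))*0 = 320*0 = 0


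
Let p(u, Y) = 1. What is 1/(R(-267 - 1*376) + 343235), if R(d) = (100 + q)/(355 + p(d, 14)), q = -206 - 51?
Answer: 356/122191503 ≈ 2.9135e-6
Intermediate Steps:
q = -257
R(d) = -157/356 (R(d) = (100 - 257)/(355 + 1) = -157/356)
1/(R(-267 - 1*376) + 343235) = 1/(-157/356 + 343235) = 1/(122191503/356) = 356/122191503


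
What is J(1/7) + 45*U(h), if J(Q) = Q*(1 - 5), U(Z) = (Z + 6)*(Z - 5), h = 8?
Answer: 13226/7 ≈ 1889.4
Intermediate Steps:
U(Z) = (-5 + Z)*(6 + Z) (U(Z) = (6 + Z)*(-5 + Z) = (-5 + Z)*(6 + Z))
J(Q) = -4*Q (J(Q) = Q*(-4) = -4*Q)
J(1/7) + 45*U(h) = -4/7 + 45*(-30 + 8 + 8²) = -4*⅐ + 45*(-30 + 8 + 64) = -4/7 + 45*42 = -4/7 + 1890 = 13226/7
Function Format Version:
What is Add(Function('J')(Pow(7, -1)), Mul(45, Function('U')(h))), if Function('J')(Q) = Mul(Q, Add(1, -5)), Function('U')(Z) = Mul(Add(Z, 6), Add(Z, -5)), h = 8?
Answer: Rational(13226, 7) ≈ 1889.4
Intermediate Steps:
Function('U')(Z) = Mul(Add(-5, Z), Add(6, Z)) (Function('U')(Z) = Mul(Add(6, Z), Add(-5, Z)) = Mul(Add(-5, Z), Add(6, Z)))
Function('J')(Q) = Mul(-4, Q) (Function('J')(Q) = Mul(Q, -4) = Mul(-4, Q))
Add(Function('J')(Pow(7, -1)), Mul(45, Function('U')(h))) = Add(Mul(-4, Pow(7, -1)), Mul(45, Add(-30, 8, Pow(8, 2)))) = Add(Mul(-4, Rational(1, 7)), Mul(45, Add(-30, 8, 64))) = Add(Rational(-4, 7), Mul(45, 42)) = Add(Rational(-4, 7), 1890) = Rational(13226, 7)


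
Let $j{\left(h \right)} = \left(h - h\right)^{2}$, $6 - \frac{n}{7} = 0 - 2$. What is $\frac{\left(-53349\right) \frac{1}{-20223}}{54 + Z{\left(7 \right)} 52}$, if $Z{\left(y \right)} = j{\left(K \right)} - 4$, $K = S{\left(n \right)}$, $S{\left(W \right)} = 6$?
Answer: $- \frac{17783}{1038114} \approx -0.01713$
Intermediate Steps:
$n = 56$ ($n = 42 - 7 \left(0 - 2\right) = 42 - -14 = 42 + 14 = 56$)
$K = 6$
$j{\left(h \right)} = 0$ ($j{\left(h \right)} = 0^{2} = 0$)
$Z{\left(y \right)} = -4$ ($Z{\left(y \right)} = 0 - 4 = -4$)
$\frac{\left(-53349\right) \frac{1}{-20223}}{54 + Z{\left(7 \right)} 52} = \frac{\left(-53349\right) \frac{1}{-20223}}{54 - 208} = \frac{\left(-53349\right) \left(- \frac{1}{20223}\right)}{54 - 208} = \frac{17783}{6741 \left(-154\right)} = \frac{17783}{6741} \left(- \frac{1}{154}\right) = - \frac{17783}{1038114}$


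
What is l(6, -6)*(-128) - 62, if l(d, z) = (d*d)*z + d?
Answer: 26818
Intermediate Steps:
l(d, z) = d + z*d**2 (l(d, z) = d**2*z + d = z*d**2 + d = d + z*d**2)
l(6, -6)*(-128) - 62 = (6*(1 + 6*(-6)))*(-128) - 62 = (6*(1 - 36))*(-128) - 62 = (6*(-35))*(-128) - 62 = -210*(-128) - 62 = 26880 - 62 = 26818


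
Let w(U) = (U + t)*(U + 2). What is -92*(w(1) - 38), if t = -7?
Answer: 5152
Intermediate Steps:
w(U) = (-7 + U)*(2 + U) (w(U) = (U - 7)*(U + 2) = (-7 + U)*(2 + U))
-92*(w(1) - 38) = -92*((-14 + 1**2 - 5*1) - 38) = -92*((-14 + 1 - 5) - 38) = -92*(-18 - 38) = -92*(-56) = 5152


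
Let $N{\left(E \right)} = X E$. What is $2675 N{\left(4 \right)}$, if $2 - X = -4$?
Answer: $64200$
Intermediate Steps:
$X = 6$ ($X = 2 - -4 = 2 + 4 = 6$)
$N{\left(E \right)} = 6 E$
$2675 N{\left(4 \right)} = 2675 \cdot 6 \cdot 4 = 2675 \cdot 24 = 64200$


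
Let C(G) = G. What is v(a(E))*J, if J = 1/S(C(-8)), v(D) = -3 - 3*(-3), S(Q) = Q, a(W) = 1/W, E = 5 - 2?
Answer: -¾ ≈ -0.75000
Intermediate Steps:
E = 3
v(D) = 6 (v(D) = -3 + 9 = 6)
J = -⅛ (J = 1/(-8) = -⅛ ≈ -0.12500)
v(a(E))*J = 6*(-⅛) = -¾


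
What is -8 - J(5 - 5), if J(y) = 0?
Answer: -8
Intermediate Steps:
-8 - J(5 - 5) = -8 - 1*0 = -8 + 0 = -8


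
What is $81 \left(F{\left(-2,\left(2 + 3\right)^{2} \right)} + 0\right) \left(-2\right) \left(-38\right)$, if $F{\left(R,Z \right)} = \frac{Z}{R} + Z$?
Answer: $76950$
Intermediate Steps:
$F{\left(R,Z \right)} = Z + \frac{Z}{R}$
$81 \left(F{\left(-2,\left(2 + 3\right)^{2} \right)} + 0\right) \left(-2\right) \left(-38\right) = 81 \left(\left(\left(2 + 3\right)^{2} + \frac{\left(2 + 3\right)^{2}}{-2}\right) + 0\right) \left(-2\right) \left(-38\right) = 81 \left(\left(5^{2} + 5^{2} \left(- \frac{1}{2}\right)\right) + 0\right) \left(-2\right) \left(-38\right) = 81 \left(\left(25 + 25 \left(- \frac{1}{2}\right)\right) + 0\right) \left(-2\right) \left(-38\right) = 81 \left(\left(25 - \frac{25}{2}\right) + 0\right) \left(-2\right) \left(-38\right) = 81 \left(\frac{25}{2} + 0\right) \left(-2\right) \left(-38\right) = 81 \cdot \frac{25}{2} \left(-2\right) \left(-38\right) = 81 \left(-25\right) \left(-38\right) = \left(-2025\right) \left(-38\right) = 76950$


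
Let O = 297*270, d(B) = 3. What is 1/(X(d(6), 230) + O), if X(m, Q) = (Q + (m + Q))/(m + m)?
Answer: 6/481603 ≈ 1.2458e-5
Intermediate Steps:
X(m, Q) = (m + 2*Q)/(2*m) (X(m, Q) = (Q + (Q + m))/((2*m)) = (m + 2*Q)*(1/(2*m)) = (m + 2*Q)/(2*m))
O = 80190
1/(X(d(6), 230) + O) = 1/((230 + (1/2)*3)/3 + 80190) = 1/((230 + 3/2)/3 + 80190) = 1/((1/3)*(463/2) + 80190) = 1/(463/6 + 80190) = 1/(481603/6) = 6/481603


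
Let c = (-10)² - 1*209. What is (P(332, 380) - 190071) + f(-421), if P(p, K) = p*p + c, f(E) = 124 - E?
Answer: -79411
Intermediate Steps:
c = -109 (c = 100 - 209 = -109)
P(p, K) = -109 + p² (P(p, K) = p*p - 109 = p² - 109 = -109 + p²)
(P(332, 380) - 190071) + f(-421) = ((-109 + 332²) - 190071) + (124 - 1*(-421)) = ((-109 + 110224) - 190071) + (124 + 421) = (110115 - 190071) + 545 = -79956 + 545 = -79411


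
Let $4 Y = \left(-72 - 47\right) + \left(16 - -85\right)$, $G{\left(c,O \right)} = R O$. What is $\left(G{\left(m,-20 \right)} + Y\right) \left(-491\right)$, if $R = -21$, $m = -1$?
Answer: $- \frac{408021}{2} \approx -2.0401 \cdot 10^{5}$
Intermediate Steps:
$G{\left(c,O \right)} = - 21 O$
$Y = - \frac{9}{2}$ ($Y = \frac{\left(-72 - 47\right) + \left(16 - -85\right)}{4} = \frac{-119 + \left(16 + 85\right)}{4} = \frac{-119 + 101}{4} = \frac{1}{4} \left(-18\right) = - \frac{9}{2} \approx -4.5$)
$\left(G{\left(m,-20 \right)} + Y\right) \left(-491\right) = \left(\left(-21\right) \left(-20\right) - \frac{9}{2}\right) \left(-491\right) = \left(420 - \frac{9}{2}\right) \left(-491\right) = \frac{831}{2} \left(-491\right) = - \frac{408021}{2}$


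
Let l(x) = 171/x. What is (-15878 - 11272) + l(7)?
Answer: -189879/7 ≈ -27126.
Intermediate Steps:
(-15878 - 11272) + l(7) = (-15878 - 11272) + 171/7 = -27150 + 171*(⅐) = -27150 + 171/7 = -189879/7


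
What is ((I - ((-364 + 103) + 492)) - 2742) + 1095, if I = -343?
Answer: -2221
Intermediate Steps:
((I - ((-364 + 103) + 492)) - 2742) + 1095 = ((-343 - ((-364 + 103) + 492)) - 2742) + 1095 = ((-343 - (-261 + 492)) - 2742) + 1095 = ((-343 - 1*231) - 2742) + 1095 = ((-343 - 231) - 2742) + 1095 = (-574 - 2742) + 1095 = -3316 + 1095 = -2221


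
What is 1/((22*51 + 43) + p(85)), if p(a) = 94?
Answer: 1/1259 ≈ 0.00079428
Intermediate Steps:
1/((22*51 + 43) + p(85)) = 1/((22*51 + 43) + 94) = 1/((1122 + 43) + 94) = 1/(1165 + 94) = 1/1259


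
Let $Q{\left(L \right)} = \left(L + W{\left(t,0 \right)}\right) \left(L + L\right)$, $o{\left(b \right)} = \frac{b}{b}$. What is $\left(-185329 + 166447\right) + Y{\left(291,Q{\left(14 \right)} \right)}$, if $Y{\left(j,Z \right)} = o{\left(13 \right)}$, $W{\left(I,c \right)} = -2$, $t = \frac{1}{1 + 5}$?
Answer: $-18881$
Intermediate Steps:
$t = \frac{1}{6} \approx 0.16667$
$o{\left(b \right)} = 1$
$Q{\left(L \right)} = 2 L \left(-2 + L\right)$ ($Q{\left(L \right)} = \left(L - 2\right) \left(L + L\right) = \left(-2 + L\right) 2 L = 2 L \left(-2 + L\right)$)
$Y{\left(j,Z \right)} = 1$
$\left(-185329 + 166447\right) + Y{\left(291,Q{\left(14 \right)} \right)} = \left(-185329 + 166447\right) + 1 = -18882 + 1 = -18881$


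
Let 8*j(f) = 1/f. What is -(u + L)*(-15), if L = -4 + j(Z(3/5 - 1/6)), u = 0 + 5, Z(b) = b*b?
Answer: 8445/338 ≈ 24.985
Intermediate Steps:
Z(b) = b²
j(f) = 1/(8*f)
u = 5
L = -1127/338 (L = -4 + 1/(8*((3/5 - 1/6)²)) = -4 + 1/(8*((3*(⅕) - 1*⅙)²)) = -4 + 1/(8*((⅗ - ⅙)²)) = -4 + 1/(8*((13/30)²)) = -4 + 1/(8*(169/900)) = -4 + (⅛)*(900/169) = -4 + 225/338 = -1127/338 ≈ -3.3343)
-(u + L)*(-15) = -(5 - 1127/338)*(-15) = -1*563/338*(-15) = -563/338*(-15) = 8445/338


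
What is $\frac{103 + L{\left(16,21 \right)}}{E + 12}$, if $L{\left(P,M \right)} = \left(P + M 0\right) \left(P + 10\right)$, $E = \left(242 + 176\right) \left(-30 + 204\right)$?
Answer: $\frac{173}{24248} \approx 0.0071346$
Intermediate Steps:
$E = 72732$ ($E = 418 \cdot 174 = 72732$)
$L{\left(P,M \right)} = P \left(10 + P\right)$ ($L{\left(P,M \right)} = \left(P + 0\right) \left(10 + P\right) = P \left(10 + P\right)$)
$\frac{103 + L{\left(16,21 \right)}}{E + 12} = \frac{103 + 16 \left(10 + 16\right)}{72732 + 12} = \frac{103 + 16 \cdot 26}{72744} = \left(103 + 416\right) \frac{1}{72744} = 519 \cdot \frac{1}{72744} = \frac{173}{24248}$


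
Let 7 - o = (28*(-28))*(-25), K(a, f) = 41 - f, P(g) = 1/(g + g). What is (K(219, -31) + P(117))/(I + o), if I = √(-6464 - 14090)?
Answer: -36680273/9981561278 - 16849*I*√20554/89834051502 ≈ -0.0036748 - 2.6889e-5*I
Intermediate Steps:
P(g) = 1/(2*g)
I = I*√20554 (I = √(-20554) = I*√20554 ≈ 143.37*I)
o = -19593 (o = 7 - 28*(-28)*(-25) = 7 - (-784)*(-25) = 7 - 1*19600 = 7 - 19600 = -19593)
(K(219, -31) + P(117))/(I + o) = ((41 - 1*(-31)) + (½)/117)/(I*√20554 - 19593) = ((41 + 31) + (½)*(1/117))/(-19593 + I*√20554) = (72 + 1/234)/(-19593 + I*√20554) = 16849/(234*(-19593 + I*√20554))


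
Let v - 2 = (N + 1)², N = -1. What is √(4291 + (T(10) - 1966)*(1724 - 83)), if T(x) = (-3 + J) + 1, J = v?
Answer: I*√3221915 ≈ 1795.0*I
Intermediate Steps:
v = 2 (v = 2 + (-1 + 1)² = 2 + 0² = 2 + 0 = 2)
J = 2
T(x) = 0 (T(x) = (-3 + 2) + 1 = -1 + 1 = 0)
√(4291 + (T(10) - 1966)*(1724 - 83)) = √(4291 + (0 - 1966)*(1724 - 83)) = √(4291 - 1966*1641) = √(4291 - 3226206) = √(-3221915) = I*√3221915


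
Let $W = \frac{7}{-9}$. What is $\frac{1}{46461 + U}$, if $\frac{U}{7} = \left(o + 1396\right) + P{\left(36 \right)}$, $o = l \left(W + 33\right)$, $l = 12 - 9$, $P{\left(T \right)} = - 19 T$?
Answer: $\frac{3}{156365} \approx 1.9186 \cdot 10^{-5}$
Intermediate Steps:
$l = 3$
$W = - \frac{7}{9}$ ($W = 7 \left(- \frac{1}{9}\right) = - \frac{7}{9} \approx -0.77778$)
$o = \frac{290}{3}$ ($o = 3 \left(- \frac{7}{9} + 33\right) = 3 \cdot \frac{290}{9} = \frac{290}{3} \approx 96.667$)
$U = \frac{16982}{3}$ ($U = 7 \left(\left(\frac{290}{3} + 1396\right) - 684\right) = 7 \left(\frac{4478}{3} - 684\right) = 7 \cdot \frac{2426}{3} = \frac{16982}{3} \approx 5660.7$)
$\frac{1}{46461 + U} = \frac{1}{46461 + \frac{16982}{3}} = \frac{1}{\frac{156365}{3}} = \frac{3}{156365}$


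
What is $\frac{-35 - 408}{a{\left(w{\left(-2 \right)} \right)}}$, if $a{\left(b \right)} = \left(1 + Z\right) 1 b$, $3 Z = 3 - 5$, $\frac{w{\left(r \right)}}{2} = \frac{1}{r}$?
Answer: $1329$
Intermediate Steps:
$w{\left(r \right)} = \frac{2}{r}$
$Z = - \frac{2}{3}$ ($Z = \frac{3 - 5}{3} = \frac{1}{3} \left(-2\right) = - \frac{2}{3} \approx -0.66667$)
$a{\left(b \right)} = \frac{b}{3}$ ($a{\left(b \right)} = \left(1 - \frac{2}{3}\right) 1 b = \frac{1}{3} \cdot 1 b = \frac{b}{3}$)
$\frac{-35 - 408}{a{\left(w{\left(-2 \right)} \right)}} = \frac{-35 - 408}{\frac{1}{3} \frac{2}{-2}} = - \frac{443}{\frac{1}{3} \cdot 2 \left(- \frac{1}{2}\right)} = - \frac{443}{\frac{1}{3} \left(-1\right)} = - \frac{443}{- \frac{1}{3}} = \left(-443\right) \left(-3\right) = 1329$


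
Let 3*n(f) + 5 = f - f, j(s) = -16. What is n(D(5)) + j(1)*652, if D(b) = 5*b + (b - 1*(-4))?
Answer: -31301/3 ≈ -10434.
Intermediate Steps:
D(b) = 4 + 6*b (D(b) = 5*b + (b + 4) = 5*b + (4 + b) = 4 + 6*b)
n(f) = -5/3 (n(f) = -5/3 + (f - f)/3 = -5/3 + (⅓)*0 = -5/3 + 0 = -5/3)
n(D(5)) + j(1)*652 = -5/3 - 16*652 = -5/3 - 10432 = -31301/3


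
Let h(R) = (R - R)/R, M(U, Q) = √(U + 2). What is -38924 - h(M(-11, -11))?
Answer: -38924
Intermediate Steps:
M(U, Q) = √(2 + U)
h(R) = 0 (h(R) = 0/R = 0)
-38924 - h(M(-11, -11)) = -38924 - 1*0 = -38924 + 0 = -38924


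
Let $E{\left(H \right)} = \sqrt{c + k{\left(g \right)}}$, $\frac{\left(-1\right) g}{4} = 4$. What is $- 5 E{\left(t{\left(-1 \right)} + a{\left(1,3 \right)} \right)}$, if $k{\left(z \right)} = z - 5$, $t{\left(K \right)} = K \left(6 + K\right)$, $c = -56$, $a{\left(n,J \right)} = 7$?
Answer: $- 5 i \sqrt{77} \approx - 43.875 i$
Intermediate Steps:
$g = -16$ ($g = \left(-4\right) 4 = -16$)
$k{\left(z \right)} = -5 + z$ ($k{\left(z \right)} = z - 5 = -5 + z$)
$E{\left(H \right)} = i \sqrt{77}$ ($E{\left(H \right)} = \sqrt{-56 - 21} = \sqrt{-77} = i \sqrt{77}$)
$- 5 E{\left(t{\left(-1 \right)} + a{\left(1,3 \right)} \right)} = - 5 i \sqrt{77}$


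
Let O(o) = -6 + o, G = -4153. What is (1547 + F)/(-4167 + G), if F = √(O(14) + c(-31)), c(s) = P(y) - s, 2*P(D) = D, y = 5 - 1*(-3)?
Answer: -119/640 - √43/8320 ≈ -0.18673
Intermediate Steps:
y = 8 (y = 5 + 3 = 8)
P(D) = D/2
c(s) = 4 - s (c(s) = (½)*8 - s = 4 - s)
F = √43 (F = √((-6 + 14) + (4 - 1*(-31))) = √(8 + (4 + 31)) = √(8 + 35) = √43 ≈ 6.5574)
(1547 + F)/(-4167 + G) = (1547 + √43)/(-4167 - 4153) = (1547 + √43)/(-8320) = (1547 + √43)*(-1/8320) = -119/640 - √43/8320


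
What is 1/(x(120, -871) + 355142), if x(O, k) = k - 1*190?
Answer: 1/354081 ≈ 2.8242e-6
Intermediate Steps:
x(O, k) = -190 + k (x(O, k) = k - 190 = -190 + k)
1/(x(120, -871) + 355142) = 1/((-190 - 871) + 355142) = 1/(-1061 + 355142) = 1/354081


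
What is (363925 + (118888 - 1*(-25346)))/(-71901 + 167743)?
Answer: 508159/95842 ≈ 5.3020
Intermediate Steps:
(363925 + (118888 - 1*(-25346)))/(-71901 + 167743) = (363925 + (118888 + 25346))/95842 = (363925 + 144234)*(1/95842) = 508159*(1/95842) = 508159/95842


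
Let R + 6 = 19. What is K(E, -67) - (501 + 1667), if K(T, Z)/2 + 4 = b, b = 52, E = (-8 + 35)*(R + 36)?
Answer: -2072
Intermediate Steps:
R = 13 (R = -6 + 19 = 13)
E = 1323 (E = (-8 + 35)*(13 + 36) = 27*49 = 1323)
K(T, Z) = 96 (K(T, Z) = -8 + 2*52 = -8 + 104 = 96)
K(E, -67) - (501 + 1667) = 96 - (501 + 1667) = 96 - 1*2168 = 96 - 2168 = -2072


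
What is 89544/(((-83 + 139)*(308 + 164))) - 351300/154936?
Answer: 10241133/9141224 ≈ 1.1203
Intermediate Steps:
89544/(((-83 + 139)*(308 + 164))) - 351300/154936 = 89544/((56*472)) - 351300*1/154936 = 89544/26432 - 87825/38734 = 89544*(1/26432) - 87825/38734 = 1599/472 - 87825/38734 = 10241133/9141224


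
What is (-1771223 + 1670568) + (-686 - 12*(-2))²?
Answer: 337589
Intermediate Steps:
(-1771223 + 1670568) + (-686 - 12*(-2))² = -100655 + (-686 + 24)² = -100655 + (-662)² = -100655 + 438244 = 337589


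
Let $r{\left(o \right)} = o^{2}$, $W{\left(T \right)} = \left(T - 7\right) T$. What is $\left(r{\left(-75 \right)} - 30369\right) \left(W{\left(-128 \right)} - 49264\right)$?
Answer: $791412096$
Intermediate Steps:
$W{\left(T \right)} = T \left(-7 + T\right)$ ($W{\left(T \right)} = \left(-7 + T\right) T = T \left(-7 + T\right)$)
$\left(r{\left(-75 \right)} - 30369\right) \left(W{\left(-128 \right)} - 49264\right) = \left(\left(-75\right)^{2} - 30369\right) \left(- 128 \left(-7 - 128\right) - 49264\right) = \left(5625 - 30369\right) \left(\left(-128\right) \left(-135\right) - 49264\right) = - 24744 \left(17280 - 49264\right) = \left(-24744\right) \left(-31984\right) = 791412096$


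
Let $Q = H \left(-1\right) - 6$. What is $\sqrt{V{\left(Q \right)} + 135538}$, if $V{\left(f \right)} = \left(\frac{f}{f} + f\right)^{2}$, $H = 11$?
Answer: $\sqrt{135794} \approx 368.5$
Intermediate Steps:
$Q = -17$ ($Q = 11 \left(-1\right) - 6 = -11 - 6 = -17$)
$V{\left(f \right)} = \left(1 + f\right)^{2}$
$\sqrt{V{\left(Q \right)} + 135538} = \sqrt{\left(1 - 17\right)^{2} + 135538} = \sqrt{\left(-16\right)^{2} + 135538} = \sqrt{256 + 135538} = \sqrt{135794}$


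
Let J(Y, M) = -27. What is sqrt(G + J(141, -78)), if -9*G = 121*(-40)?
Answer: sqrt(4597)/3 ≈ 22.600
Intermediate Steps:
G = 4840/9 (G = -121*(-40)/9 = -1/9*(-4840) = 4840/9 ≈ 537.78)
sqrt(G + J(141, -78)) = sqrt(4840/9 - 27) = sqrt(4597/9) = sqrt(4597)/3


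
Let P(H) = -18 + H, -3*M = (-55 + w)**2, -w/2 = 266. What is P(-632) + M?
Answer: -346519/3 ≈ -1.1551e+5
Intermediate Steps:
w = -532 (w = -2*266 = -532)
M = -344569/3 (M = -(-55 - 532)**2/3 = -1/3*(-587)**2 = -1/3*344569 = -344569/3 ≈ -1.1486e+5)
P(-632) + M = (-18 - 632) - 344569/3 = -650 - 344569/3 = -346519/3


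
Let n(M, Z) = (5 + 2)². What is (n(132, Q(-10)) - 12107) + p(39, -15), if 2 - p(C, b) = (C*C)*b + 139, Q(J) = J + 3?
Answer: 10620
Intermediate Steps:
Q(J) = 3 + J
p(C, b) = -137 - b*C² (p(C, b) = 2 - ((C*C)*b + 139) = 2 - (C²*b + 139) = 2 - (b*C² + 139) = 2 - (139 + b*C²) = 2 + (-139 - b*C²) = -137 - b*C²)
n(M, Z) = 49 (n(M, Z) = 7² = 49)
(n(132, Q(-10)) - 12107) + p(39, -15) = (49 - 12107) + (-137 - 1*(-15)*39²) = -12058 + (-137 - 1*(-15)*1521) = -12058 + (-137 + 22815) = -12058 + 22678 = 10620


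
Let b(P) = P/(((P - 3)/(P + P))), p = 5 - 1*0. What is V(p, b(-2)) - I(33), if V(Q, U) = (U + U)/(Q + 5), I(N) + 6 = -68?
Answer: 1842/25 ≈ 73.680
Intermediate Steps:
p = 5 (p = 5 + 0 = 5)
I(N) = -74 (I(N) = -6 - 68 = -74)
b(P) = 2*P²/(-3 + P) (b(P) = P/(((-3 + P)/((2*P)))) = P/(((-3 + P)*(1/(2*P)))) = P/(((-3 + P)/(2*P))) = P*(2*P/(-3 + P)) = 2*P²/(-3 + P))
V(Q, U) = 2*U/(5 + Q) (V(Q, U) = (2*U)/(5 + Q) = 2*U/(5 + Q))
V(p, b(-2)) - I(33) = 2*(2*(-2)²/(-3 - 2))/(5 + 5) - 1*(-74) = 2*(2*4/(-5))/10 + 74 = 2*(2*4*(-⅕))*(⅒) + 74 = 2*(-8/5)*(⅒) + 74 = -8/25 + 74 = 1842/25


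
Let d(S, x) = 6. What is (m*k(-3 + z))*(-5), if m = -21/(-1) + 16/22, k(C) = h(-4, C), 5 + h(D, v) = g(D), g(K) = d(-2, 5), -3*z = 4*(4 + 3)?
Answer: -1195/11 ≈ -108.64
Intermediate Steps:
z = -28/3 (z = -4*(4 + 3)/3 = -4*7/3 = -⅓*28 = -28/3 ≈ -9.3333)
g(K) = 6
h(D, v) = 1 (h(D, v) = -5 + 6 = 1)
k(C) = 1
m = 239/11 (m = -21*(-1) + 16*(1/22) = 21 + 8/11 = 239/11 ≈ 21.727)
(m*k(-3 + z))*(-5) = ((239/11)*1)*(-5) = (239/11)*(-5) = -1195/11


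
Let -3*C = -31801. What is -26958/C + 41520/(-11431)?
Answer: -320692602/51931033 ≈ -6.1754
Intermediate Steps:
C = 31801/3 (C = -⅓*(-31801) = 31801/3 ≈ 10600.)
-26958/C + 41520/(-11431) = -26958/31801/3 + 41520/(-11431) = -26958*3/31801 + 41520*(-1/11431) = -80874/31801 - 41520/11431 = -320692602/51931033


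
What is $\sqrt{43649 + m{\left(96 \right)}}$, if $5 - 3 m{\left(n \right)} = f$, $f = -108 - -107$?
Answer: $\sqrt{43651} \approx 208.93$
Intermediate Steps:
$f = -1$ ($f = -108 + 107 = -1$)
$m{\left(n \right)} = 2$ ($m{\left(n \right)} = \frac{5}{3} - - \frac{1}{3} = \frac{5}{3} + \frac{1}{3} = 2$)
$\sqrt{43649 + m{\left(96 \right)}} = \sqrt{43649 + 2} = \sqrt{43651}$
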